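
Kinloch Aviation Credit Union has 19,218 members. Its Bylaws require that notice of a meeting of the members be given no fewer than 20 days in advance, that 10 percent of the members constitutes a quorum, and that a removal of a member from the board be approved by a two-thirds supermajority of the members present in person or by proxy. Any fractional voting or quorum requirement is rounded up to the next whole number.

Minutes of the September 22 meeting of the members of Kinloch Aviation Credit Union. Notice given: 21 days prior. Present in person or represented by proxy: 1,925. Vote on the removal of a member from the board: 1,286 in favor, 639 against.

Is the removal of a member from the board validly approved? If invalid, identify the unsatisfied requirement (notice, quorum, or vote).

Valid — all requirements satisfied.

Notice: 21 days given; 20 required. Satisfied.
Quorum: 10% of 19,218 = 1,921.80, rounded up to 1,922; 1,925 present. Satisfied.
Vote: requires two-thirds of those present (1,925); 2/3 of 1925 = 1283.33, rounded up to 1284, so 1,284 needed; 1,286 in favor. Satisfied.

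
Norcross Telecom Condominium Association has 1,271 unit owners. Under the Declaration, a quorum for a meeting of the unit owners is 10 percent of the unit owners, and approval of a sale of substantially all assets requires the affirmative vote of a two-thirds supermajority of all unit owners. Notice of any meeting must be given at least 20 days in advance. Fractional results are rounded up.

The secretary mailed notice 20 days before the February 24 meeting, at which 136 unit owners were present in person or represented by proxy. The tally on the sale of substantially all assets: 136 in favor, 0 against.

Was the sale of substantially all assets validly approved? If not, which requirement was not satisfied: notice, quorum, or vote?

Invalid — vote requirement not satisfied.

Notice: 20 days given; 20 required. Satisfied.
Quorum: 10% of 1,271 = 127.10, rounded up to 128; 136 present. Satisfied.
Vote: requires two-thirds of all unit owners (1,271); 2/3 of 1271 = 847.33, rounded up to 848, so 848 needed; 136 in favor. Not satisfied.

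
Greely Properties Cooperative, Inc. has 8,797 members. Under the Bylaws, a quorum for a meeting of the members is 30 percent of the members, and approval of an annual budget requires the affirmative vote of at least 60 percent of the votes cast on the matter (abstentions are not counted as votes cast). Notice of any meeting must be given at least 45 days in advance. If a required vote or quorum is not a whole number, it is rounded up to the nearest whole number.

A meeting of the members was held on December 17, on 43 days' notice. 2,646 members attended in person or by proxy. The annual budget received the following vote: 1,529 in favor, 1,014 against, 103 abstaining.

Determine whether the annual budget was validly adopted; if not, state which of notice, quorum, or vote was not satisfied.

Notice: 43 days given; 45 required. Not satisfied.
Quorum: 30% of 8,797 = 2,639.10, rounded up to 2,640; 2,646 present. Satisfied.
Vote: requires three-fifths of the votes cast (2,646 − 103 abstaining = 2,543); 3/5 of 2543 = 1525.80, rounded up to 1526, so 1,526 needed; 1,529 in favor. Satisfied.

Invalid — notice requirement not satisfied.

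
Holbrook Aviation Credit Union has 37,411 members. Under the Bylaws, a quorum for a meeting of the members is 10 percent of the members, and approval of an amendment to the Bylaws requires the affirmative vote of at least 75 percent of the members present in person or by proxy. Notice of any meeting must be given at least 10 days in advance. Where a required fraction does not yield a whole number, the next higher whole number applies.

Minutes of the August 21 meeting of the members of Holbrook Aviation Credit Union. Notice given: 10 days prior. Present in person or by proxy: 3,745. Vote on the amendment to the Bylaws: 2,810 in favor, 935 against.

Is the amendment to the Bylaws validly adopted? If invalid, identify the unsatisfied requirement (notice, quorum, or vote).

Valid — all requirements satisfied.

Notice: 10 days given; 10 required. Satisfied.
Quorum: 10% of 37,411 = 3,741.10, rounded up to 3,742; 3,745 present. Satisfied.
Vote: requires three-fourths of those present (3,745); 3/4 of 3745 = 2808.75, rounded up to 2809, so 2,809 needed; 2,810 in favor. Satisfied.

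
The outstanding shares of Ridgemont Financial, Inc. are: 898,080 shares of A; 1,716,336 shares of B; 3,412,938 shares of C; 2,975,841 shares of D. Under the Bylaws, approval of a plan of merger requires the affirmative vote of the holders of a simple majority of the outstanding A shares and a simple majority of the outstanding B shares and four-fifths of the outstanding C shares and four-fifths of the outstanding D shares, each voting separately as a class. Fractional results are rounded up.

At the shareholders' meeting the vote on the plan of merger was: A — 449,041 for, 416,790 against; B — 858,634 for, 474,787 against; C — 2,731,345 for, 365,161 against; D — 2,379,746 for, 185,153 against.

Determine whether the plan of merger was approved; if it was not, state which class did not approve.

A: a majority of 898080 is 449041; 449,041 required, 449,041 in favor — approved.
B: a majority of 1716336 is 858169; 858,169 required, 858,634 in favor — approved.
C: 4/5 of 3412938 = 2730350.40, rounded up to 2730351; 2,730,351 required, 2,731,345 in favor — approved.
D: 4/5 of 2975841 = 2380672.80, rounded up to 2380673; 2,380,673 required, 2,379,746 in favor — not approved.

Not approved — the D shares did not give the required vote.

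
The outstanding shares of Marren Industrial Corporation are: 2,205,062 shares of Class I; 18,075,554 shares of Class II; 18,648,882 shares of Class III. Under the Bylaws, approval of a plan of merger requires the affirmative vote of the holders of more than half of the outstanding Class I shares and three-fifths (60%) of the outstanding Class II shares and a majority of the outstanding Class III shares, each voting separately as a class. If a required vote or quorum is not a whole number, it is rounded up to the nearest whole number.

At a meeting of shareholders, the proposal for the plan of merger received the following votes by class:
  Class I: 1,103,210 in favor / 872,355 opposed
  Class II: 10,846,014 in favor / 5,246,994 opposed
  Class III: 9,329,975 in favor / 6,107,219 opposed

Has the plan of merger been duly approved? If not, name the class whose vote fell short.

Approved — every class gave the required vote.

Class I: a majority of 2205062 is 1102532; 1,102,532 required, 1,103,210 in favor — approved.
Class II: 3/5 of 18075554 = 10845332.40, rounded up to 10845333; 10,845,333 required, 10,846,014 in favor — approved.
Class III: a majority of 18648882 is 9324442; 9,324,442 required, 9,329,975 in favor — approved.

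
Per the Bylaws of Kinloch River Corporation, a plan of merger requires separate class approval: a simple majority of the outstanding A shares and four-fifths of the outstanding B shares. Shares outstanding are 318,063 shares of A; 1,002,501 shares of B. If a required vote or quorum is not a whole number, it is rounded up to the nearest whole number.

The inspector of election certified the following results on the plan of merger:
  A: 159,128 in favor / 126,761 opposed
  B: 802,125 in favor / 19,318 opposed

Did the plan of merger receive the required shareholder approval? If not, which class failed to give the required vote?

Approved — every class gave the required vote.

A: a majority of 318063 is 159032; 159,032 required, 159,128 in favor — approved.
B: 4/5 of 1002501 = 802000.80, rounded up to 802001; 802,001 required, 802,125 in favor — approved.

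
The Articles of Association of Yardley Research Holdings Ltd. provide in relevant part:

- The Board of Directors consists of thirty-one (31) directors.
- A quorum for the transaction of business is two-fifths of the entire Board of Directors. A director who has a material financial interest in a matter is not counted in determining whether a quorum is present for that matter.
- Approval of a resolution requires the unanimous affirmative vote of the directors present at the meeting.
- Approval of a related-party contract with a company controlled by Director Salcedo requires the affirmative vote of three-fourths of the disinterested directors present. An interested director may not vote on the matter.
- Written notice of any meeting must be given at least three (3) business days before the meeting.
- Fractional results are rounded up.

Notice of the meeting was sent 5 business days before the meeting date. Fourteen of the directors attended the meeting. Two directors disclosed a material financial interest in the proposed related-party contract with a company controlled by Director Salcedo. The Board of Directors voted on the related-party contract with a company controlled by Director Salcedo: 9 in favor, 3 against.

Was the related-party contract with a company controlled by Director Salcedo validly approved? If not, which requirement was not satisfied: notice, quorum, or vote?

Notice: 5 business days given; 3 required (5 ≥ 3). Satisfied.
Quorum: 14 present, but the 2 interested directors do not count, leaving 12. Quorum is 13. Not satisfied.
Vote: the related-party contract with a company controlled by Director Salcedo requires three-fourths of the disinterested directors present (14 − 2 = 12). 3/4 of 12 = 9, so 9 affirmative votes are needed; 9 voted in favor. Satisfied. (Moot — without a quorum no business can be validly transacted.)

Invalid — quorum requirement not satisfied.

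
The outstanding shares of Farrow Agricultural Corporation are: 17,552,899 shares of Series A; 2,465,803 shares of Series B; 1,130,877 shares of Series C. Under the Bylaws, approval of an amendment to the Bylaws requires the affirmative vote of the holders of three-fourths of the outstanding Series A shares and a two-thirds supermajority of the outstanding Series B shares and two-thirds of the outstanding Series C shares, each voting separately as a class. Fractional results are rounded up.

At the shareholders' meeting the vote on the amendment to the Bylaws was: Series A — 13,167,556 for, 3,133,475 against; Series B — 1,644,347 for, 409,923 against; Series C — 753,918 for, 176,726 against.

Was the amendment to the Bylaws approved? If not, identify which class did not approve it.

Approved — every class gave the required vote.

Series A: 3/4 of 17552899 = 13164674.25, rounded up to 13164675; 13,164,675 required, 13,167,556 in favor — approved.
Series B: 2/3 of 2465803 = 1643868.67, rounded up to 1643869; 1,643,869 required, 1,644,347 in favor — approved.
Series C: 2/3 of 1130877 = 753918; 753,918 required, 753,918 in favor — approved.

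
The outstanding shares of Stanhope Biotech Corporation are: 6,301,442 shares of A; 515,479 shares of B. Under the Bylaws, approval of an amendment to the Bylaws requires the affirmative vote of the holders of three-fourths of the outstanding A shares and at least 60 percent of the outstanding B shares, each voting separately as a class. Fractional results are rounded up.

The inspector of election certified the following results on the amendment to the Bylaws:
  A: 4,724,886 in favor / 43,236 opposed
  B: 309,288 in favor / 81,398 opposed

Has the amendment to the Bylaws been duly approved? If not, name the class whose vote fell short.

A: 3/4 of 6301442 = 4726081.50, rounded up to 4726082; 4,726,082 required, 4,724,886 in favor — not approved.
B: 3/5 of 515479 = 309287.40, rounded up to 309288; 309,288 required, 309,288 in favor — approved.

Not approved — the A shares did not give the required vote.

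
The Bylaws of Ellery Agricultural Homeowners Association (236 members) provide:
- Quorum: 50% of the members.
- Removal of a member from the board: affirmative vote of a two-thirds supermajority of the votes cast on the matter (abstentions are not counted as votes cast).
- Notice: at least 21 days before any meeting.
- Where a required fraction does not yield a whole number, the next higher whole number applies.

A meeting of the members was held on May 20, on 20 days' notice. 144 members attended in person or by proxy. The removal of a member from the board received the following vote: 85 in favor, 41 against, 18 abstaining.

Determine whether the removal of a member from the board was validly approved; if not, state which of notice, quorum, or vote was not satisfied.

Notice: 20 days given; 21 required. Not satisfied.
Quorum: 50% of 236 = 118; 144 present. Satisfied.
Vote: requires two-thirds of the votes cast (144 − 18 abstaining = 126); 2/3 of 126 = 84, so 84 needed; 85 in favor. Satisfied.

Invalid — notice requirement not satisfied.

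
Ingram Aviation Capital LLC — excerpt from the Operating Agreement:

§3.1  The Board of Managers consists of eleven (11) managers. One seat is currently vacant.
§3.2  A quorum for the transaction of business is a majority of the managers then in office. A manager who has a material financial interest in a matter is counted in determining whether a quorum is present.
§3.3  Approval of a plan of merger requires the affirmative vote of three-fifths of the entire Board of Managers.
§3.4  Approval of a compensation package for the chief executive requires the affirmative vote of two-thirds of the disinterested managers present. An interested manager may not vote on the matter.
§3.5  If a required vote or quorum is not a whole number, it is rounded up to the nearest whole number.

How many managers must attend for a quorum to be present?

6

A majority of 10 is 6.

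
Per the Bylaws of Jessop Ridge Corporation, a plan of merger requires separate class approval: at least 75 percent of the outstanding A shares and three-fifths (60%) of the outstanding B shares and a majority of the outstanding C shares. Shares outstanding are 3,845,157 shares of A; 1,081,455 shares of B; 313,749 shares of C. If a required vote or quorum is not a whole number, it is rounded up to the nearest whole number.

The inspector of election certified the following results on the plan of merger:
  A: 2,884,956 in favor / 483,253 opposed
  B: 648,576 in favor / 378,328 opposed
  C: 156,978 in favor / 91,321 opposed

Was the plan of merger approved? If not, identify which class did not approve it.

A: 3/4 of 3845157 = 2883867.75, rounded up to 2883868; 2,883,868 required, 2,884,956 in favor — approved.
B: 3/5 of 1081455 = 648873; 648,873 required, 648,576 in favor — not approved.
C: a majority of 313749 is 156875; 156,875 required, 156,978 in favor — approved.

Not approved — the B shares did not give the required vote.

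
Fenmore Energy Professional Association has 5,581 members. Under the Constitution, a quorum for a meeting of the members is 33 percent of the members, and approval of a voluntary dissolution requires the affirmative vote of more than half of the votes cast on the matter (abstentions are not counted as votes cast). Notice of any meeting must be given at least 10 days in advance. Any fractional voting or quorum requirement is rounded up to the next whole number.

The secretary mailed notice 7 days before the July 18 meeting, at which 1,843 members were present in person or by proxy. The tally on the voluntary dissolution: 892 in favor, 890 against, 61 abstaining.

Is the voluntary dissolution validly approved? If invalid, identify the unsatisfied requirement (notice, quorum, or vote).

Notice: 7 days given; 10 required. Not satisfied.
Quorum: 33% of 5,581 = 1,841.73, rounded up to 1,842; 1,843 present. Satisfied.
Vote: requires a majority of the votes cast (1,843 − 61 abstaining = 1,782); a majority of 1782 is 892, so 892 needed; 892 in favor. Satisfied.

Invalid — notice requirement not satisfied.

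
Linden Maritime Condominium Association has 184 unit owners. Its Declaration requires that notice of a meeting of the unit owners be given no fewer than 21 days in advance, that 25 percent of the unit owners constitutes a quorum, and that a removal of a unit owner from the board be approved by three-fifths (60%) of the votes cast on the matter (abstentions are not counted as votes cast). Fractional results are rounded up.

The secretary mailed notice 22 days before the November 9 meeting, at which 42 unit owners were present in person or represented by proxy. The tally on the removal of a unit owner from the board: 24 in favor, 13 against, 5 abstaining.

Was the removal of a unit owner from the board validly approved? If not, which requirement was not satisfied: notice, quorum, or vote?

Invalid — quorum requirement not satisfied.

Notice: 22 days given; 21 required. Satisfied.
Quorum: 25% of 184 = 46; 42 present. Not satisfied.
Vote: requires three-fifths of the votes cast (42 − 5 abstaining = 37); 3/5 of 37 = 22.20, rounded up to 23, so 23 needed; 24 in favor. Satisfied.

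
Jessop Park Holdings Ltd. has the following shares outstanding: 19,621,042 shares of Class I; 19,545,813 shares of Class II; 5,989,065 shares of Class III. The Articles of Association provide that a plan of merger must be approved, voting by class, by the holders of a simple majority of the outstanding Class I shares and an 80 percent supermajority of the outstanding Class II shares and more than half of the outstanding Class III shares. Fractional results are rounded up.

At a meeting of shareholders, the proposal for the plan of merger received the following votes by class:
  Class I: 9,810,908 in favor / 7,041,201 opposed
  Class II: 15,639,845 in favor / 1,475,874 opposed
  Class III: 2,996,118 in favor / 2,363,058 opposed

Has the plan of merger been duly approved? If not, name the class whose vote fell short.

Class I: a majority of 19621042 is 9810522; 9,810,522 required, 9,810,908 in favor — approved.
Class II: 4/5 of 19545813 = 15636650.40, rounded up to 15636651; 15,636,651 required, 15,639,845 in favor — approved.
Class III: a majority of 5989065 is 2994533; 2,994,533 required, 2,996,118 in favor — approved.

Approved — every class gave the required vote.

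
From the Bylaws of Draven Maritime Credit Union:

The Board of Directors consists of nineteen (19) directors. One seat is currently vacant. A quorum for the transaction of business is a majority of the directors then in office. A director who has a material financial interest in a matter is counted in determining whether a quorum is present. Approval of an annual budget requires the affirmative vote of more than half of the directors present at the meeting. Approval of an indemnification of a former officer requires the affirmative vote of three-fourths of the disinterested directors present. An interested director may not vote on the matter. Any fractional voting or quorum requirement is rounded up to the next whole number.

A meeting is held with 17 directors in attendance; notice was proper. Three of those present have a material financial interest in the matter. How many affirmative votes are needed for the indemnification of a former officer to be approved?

11

The indemnification of a former officer requires three-fourths of the disinterested directors present (17 − 3 = 14).
3/4 of 14 = 10.50, rounded up to 11.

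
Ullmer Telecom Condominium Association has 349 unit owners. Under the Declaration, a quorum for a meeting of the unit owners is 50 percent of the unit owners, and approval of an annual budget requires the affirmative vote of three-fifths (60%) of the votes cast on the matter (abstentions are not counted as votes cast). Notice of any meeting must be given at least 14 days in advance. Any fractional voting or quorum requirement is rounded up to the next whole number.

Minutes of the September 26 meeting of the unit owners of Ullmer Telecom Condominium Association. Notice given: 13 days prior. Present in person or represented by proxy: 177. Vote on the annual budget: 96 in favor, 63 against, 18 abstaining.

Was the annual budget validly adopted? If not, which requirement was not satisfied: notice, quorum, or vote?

Invalid — notice requirement not satisfied.

Notice: 13 days given; 14 required. Not satisfied.
Quorum: 50% of 349 = 174.50, rounded up to 175; 177 present. Satisfied.
Vote: requires three-fifths of the votes cast (177 − 18 abstaining = 159); 3/5 of 159 = 95.40, rounded up to 96, so 96 needed; 96 in favor. Satisfied.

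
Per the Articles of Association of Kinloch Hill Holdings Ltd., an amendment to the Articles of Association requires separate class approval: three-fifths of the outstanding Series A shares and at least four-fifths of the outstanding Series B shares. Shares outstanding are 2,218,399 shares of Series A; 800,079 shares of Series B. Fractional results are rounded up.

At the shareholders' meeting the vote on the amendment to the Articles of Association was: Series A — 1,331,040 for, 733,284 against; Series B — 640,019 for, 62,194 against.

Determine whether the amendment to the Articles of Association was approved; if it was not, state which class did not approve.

Series A: 3/5 of 2218399 = 1331039.40, rounded up to 1331040; 1,331,040 required, 1,331,040 in favor — approved.
Series B: 4/5 of 800079 = 640063.20, rounded up to 640064; 640,064 required, 640,019 in favor — not approved.

Not approved — the Series B shares did not give the required vote.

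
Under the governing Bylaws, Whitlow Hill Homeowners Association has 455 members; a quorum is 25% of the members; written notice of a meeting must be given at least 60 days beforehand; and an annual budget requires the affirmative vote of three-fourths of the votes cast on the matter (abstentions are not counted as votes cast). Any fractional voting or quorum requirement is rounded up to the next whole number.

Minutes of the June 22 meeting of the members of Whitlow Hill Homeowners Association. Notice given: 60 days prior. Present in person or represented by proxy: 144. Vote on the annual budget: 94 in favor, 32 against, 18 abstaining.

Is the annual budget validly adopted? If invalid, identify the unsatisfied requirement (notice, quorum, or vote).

Invalid — vote requirement not satisfied.

Notice: 60 days given; 60 required. Satisfied.
Quorum: 25% of 455 = 113.75, rounded up to 114; 144 present. Satisfied.
Vote: requires three-fourths of the votes cast (144 − 18 abstaining = 126); 3/4 of 126 = 94.50, rounded up to 95, so 95 needed; 94 in favor. Not satisfied.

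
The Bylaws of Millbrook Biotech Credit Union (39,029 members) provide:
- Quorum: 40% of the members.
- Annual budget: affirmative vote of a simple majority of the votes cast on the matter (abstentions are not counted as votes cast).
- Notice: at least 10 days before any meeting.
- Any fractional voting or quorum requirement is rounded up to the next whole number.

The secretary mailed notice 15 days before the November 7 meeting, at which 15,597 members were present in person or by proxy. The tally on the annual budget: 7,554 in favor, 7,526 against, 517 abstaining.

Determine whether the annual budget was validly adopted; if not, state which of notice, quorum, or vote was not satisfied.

Invalid — quorum requirement not satisfied.

Notice: 15 days given; 10 required. Satisfied.
Quorum: 40% of 39,029 = 15,611.60, rounded up to 15,612; 15,597 present. Not satisfied.
Vote: requires a majority of the votes cast (15,597 − 517 abstaining = 15,080); a majority of 15080 is 7541, so 7,541 needed; 7,554 in favor. Satisfied.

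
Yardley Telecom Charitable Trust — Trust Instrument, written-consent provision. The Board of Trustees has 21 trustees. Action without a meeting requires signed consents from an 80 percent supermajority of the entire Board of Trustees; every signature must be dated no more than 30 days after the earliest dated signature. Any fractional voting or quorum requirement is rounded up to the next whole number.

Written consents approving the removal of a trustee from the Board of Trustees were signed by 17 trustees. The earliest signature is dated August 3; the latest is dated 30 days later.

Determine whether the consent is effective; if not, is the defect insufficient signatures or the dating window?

Effective — both the signature and dating-window requirements are satisfied.

Signatures required: an 80 percent supermajority of 21 — 4/5 of 21 = 16.80, rounded up to 17, so 17 needed; 17 signed. Sufficient.
Dating window: the latest signature is 30 days after the earliest; the limit is 30 days. Within the window.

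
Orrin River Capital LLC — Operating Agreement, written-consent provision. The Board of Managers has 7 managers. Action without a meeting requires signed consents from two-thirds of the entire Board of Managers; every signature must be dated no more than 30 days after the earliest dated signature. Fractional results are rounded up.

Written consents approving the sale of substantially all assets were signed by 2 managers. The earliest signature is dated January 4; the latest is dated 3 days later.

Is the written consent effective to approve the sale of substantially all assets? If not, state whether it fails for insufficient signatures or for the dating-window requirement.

Signatures required: two-thirds of 7 — 2/3 of 7 = 4.67, rounded up to 5, so 5 needed; 2 signed. Insufficient.
Dating window: the latest signature is 3 days after the earliest; the limit is 30 days. Within the window.

Not effective — insufficient signatures.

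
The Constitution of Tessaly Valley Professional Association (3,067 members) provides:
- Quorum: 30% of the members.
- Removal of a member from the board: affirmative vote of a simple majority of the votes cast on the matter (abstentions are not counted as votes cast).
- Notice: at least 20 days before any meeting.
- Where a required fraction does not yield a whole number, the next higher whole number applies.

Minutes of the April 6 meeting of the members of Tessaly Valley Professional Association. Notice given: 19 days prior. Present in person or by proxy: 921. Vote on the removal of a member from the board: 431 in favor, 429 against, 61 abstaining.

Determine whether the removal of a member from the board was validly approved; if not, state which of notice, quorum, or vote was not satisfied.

Notice: 19 days given; 20 required. Not satisfied.
Quorum: 30% of 3,067 = 920.10, rounded up to 921; 921 present. Satisfied.
Vote: requires a majority of the votes cast (921 − 61 abstaining = 860); a majority of 860 is 431, so 431 needed; 431 in favor. Satisfied.

Invalid — notice requirement not satisfied.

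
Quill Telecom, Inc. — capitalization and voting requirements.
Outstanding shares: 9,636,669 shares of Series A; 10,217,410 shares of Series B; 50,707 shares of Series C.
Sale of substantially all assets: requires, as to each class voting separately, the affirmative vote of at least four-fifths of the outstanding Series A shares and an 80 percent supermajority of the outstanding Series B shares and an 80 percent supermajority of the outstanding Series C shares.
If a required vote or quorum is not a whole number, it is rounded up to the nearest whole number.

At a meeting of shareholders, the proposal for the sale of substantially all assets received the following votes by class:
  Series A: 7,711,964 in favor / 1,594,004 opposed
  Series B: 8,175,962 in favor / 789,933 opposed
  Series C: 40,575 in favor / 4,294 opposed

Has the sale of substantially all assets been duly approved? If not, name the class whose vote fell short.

Approved — every class gave the required vote.

Series A: 4/5 of 9636669 = 7709335.20, rounded up to 7709336; 7,709,336 required, 7,711,964 in favor — approved.
Series B: 4/5 of 10217410 = 8173928; 8,173,928 required, 8,175,962 in favor — approved.
Series C: 4/5 of 50707 = 40565.60, rounded up to 40566; 40,566 required, 40,575 in favor — approved.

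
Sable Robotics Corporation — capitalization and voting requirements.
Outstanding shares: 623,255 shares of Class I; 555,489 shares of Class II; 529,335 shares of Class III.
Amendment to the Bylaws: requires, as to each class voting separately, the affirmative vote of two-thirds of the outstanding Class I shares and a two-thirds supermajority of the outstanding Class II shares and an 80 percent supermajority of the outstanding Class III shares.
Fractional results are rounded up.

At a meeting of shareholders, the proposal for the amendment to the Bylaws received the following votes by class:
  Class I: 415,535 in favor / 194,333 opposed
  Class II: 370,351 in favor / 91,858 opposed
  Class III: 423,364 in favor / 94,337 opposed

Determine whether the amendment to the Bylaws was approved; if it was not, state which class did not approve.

Not approved — the Class III shares did not give the required vote.

Class I: 2/3 of 623255 = 415503.33, rounded up to 415504; 415,504 required, 415,535 in favor — approved.
Class II: 2/3 of 555489 = 370326; 370,326 required, 370,351 in favor — approved.
Class III: 4/5 of 529335 = 423468; 423,468 required, 423,364 in favor — not approved.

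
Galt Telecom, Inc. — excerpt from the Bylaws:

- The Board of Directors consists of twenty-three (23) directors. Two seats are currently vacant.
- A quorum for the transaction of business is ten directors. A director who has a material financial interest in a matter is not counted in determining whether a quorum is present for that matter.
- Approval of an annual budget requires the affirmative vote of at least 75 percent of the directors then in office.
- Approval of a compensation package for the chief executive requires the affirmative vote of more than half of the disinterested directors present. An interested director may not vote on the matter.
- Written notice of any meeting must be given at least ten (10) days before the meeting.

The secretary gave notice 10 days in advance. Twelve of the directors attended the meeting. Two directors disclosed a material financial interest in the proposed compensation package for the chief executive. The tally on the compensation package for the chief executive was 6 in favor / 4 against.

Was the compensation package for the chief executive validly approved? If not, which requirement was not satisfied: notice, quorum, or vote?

Notice: 10 days given; 10 required (10 ≥ 10). Satisfied.
Quorum: 12 present, but the 2 interested directors do not count, leaving 10. Quorum is 10. Satisfied.
Vote: the compensation package for the chief executive requires a majority of the disinterested directors present (12 − 2 = 10). A majority of 10 is 6, so 6 affirmative votes are needed; 6 voted in favor. Satisfied.

Valid — all requirements satisfied.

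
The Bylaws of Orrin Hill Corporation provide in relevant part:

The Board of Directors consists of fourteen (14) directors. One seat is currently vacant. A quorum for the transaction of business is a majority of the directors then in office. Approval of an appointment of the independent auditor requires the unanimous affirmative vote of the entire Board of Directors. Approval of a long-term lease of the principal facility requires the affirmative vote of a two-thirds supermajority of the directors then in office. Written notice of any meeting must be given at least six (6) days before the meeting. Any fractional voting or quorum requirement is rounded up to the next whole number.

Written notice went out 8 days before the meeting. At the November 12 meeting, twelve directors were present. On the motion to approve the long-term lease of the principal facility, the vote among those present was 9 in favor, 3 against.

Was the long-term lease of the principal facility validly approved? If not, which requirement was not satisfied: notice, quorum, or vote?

Notice: 8 days given; 6 required (8 ≥ 6). Satisfied.
Quorum: 12 present; quorum is 7. Satisfied.
Vote: the long-term lease of the principal facility requires two-thirds of the directors then in office (13). 2/3 of 13 = 8.67, rounded up to 9, so 9 affirmative votes are needed; 9 voted in favor. Satisfied.

Valid — all requirements satisfied.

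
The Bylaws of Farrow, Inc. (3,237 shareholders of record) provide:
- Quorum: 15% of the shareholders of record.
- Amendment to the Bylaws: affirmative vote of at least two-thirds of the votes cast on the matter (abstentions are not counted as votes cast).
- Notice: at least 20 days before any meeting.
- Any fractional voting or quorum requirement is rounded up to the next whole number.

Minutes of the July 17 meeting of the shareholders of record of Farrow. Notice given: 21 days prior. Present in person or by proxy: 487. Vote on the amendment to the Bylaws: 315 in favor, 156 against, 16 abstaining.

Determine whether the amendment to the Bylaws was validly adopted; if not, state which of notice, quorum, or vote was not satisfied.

Notice: 21 days given; 20 required. Satisfied.
Quorum: 15% of 3,237 = 485.55, rounded up to 486; 487 present. Satisfied.
Vote: requires two-thirds of the votes cast (487 − 16 abstaining = 471); 2/3 of 471 = 314, so 314 needed; 315 in favor. Satisfied.

Valid — all requirements satisfied.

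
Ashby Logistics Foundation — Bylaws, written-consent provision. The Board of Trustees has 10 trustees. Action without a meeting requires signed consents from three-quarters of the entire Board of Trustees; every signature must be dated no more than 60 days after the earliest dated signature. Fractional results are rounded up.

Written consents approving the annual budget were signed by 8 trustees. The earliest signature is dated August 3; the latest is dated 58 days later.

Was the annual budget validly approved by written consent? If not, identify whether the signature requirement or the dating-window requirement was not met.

Signatures required: three-quarters of 10 — 3/4 of 10 = 7.50, rounded up to 8, so 8 needed; 8 signed. Sufficient.
Dating window: the latest signature is 58 days after the earliest; the limit is 60 days. Within the window.

Effective — both the signature and dating-window requirements are satisfied.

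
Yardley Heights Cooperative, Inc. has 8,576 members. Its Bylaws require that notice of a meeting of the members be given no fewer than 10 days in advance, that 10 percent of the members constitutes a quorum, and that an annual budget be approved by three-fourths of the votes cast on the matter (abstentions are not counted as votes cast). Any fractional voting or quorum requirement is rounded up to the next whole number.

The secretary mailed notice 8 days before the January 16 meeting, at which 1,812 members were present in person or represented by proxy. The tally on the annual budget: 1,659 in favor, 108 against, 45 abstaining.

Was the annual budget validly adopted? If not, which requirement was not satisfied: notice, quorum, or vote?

Invalid — notice requirement not satisfied.

Notice: 8 days given; 10 required. Not satisfied.
Quorum: 10% of 8,576 = 857.60, rounded up to 858; 1,812 present. Satisfied.
Vote: requires three-fourths of the votes cast (1,812 − 45 abstaining = 1,767); 3/4 of 1767 = 1325.25, rounded up to 1326, so 1,326 needed; 1,659 in favor. Satisfied.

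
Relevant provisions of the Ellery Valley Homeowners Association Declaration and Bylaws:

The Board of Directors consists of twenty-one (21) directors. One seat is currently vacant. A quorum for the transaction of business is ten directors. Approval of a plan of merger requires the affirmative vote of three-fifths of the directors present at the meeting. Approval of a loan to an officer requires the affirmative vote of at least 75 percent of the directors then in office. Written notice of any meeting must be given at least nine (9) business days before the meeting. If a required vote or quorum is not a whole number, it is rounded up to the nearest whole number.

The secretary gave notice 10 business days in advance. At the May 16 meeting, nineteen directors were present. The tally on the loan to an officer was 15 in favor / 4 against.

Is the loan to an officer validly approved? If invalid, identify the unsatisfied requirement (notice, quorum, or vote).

Notice: 10 business days given; 9 required (10 ≥ 9). Satisfied.
Quorum: 19 present; quorum is 10. Satisfied.
Vote: the loan to an officer requires three-fourths of the directors then in office (20). 3/4 of 20 = 15, so 15 affirmative votes are needed; 15 voted in favor. Satisfied.

Valid — all requirements satisfied.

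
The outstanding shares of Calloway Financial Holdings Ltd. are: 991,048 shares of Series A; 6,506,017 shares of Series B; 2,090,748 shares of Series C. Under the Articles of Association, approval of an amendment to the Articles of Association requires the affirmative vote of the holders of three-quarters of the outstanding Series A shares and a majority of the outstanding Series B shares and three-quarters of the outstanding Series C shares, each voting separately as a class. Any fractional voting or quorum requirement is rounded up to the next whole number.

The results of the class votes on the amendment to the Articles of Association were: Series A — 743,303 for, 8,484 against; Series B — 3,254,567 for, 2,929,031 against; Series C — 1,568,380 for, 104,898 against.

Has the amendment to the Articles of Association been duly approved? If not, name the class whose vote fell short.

Series A: 3/4 of 991048 = 743286; 743,286 required, 743,303 in favor — approved.
Series B: a majority of 6506017 is 3253009; 3,253,009 required, 3,254,567 in favor — approved.
Series C: 3/4 of 2090748 = 1568061; 1,568,061 required, 1,568,380 in favor — approved.

Approved — every class gave the required vote.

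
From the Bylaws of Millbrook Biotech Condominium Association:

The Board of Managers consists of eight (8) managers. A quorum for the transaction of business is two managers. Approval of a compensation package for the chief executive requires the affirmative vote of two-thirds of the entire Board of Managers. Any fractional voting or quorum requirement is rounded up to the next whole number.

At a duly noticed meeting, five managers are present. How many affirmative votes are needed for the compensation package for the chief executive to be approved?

The compensation package for the chief executive requires two-thirds of the entire Board of Managers (8).
2/3 of 8 = 5.33, rounded up to 6.
(Only 5 can vote, so the compensation package for the chief executive cannot pass at this meeting, but the required vote is still 6.)

6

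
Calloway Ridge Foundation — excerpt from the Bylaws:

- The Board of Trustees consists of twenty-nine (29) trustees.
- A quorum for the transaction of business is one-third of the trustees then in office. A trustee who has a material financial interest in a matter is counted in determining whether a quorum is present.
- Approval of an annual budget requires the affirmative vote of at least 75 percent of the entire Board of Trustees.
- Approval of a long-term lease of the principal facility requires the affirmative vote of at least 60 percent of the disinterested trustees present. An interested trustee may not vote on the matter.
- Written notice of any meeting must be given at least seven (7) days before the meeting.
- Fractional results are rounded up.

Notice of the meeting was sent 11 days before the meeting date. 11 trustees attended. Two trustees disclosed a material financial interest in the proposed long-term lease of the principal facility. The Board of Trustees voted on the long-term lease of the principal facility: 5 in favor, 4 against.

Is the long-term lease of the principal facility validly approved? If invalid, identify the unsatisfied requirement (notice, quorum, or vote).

Notice: 11 days given; 7 required (11 ≥ 7). Satisfied.
Quorum: 11 present (interested trustees count toward quorum); quorum is 10. Satisfied.
Vote: the long-term lease of the principal facility requires three-fifths of the disinterested trustees present (11 − 2 = 9). 3/5 of 9 = 5.40, rounded up to 6, so 6 affirmative votes are needed; 5 voted in favor. Not satisfied.

Invalid — vote requirement not satisfied.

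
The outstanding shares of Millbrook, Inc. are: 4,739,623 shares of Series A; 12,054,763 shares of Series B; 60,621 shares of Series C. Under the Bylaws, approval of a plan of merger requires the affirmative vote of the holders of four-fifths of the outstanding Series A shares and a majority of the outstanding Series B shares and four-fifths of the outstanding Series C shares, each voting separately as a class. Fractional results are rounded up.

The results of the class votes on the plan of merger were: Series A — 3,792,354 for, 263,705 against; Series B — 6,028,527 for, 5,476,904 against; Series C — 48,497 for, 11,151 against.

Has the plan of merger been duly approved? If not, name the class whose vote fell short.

Series A: 4/5 of 4739623 = 3791698.40, rounded up to 3791699; 3,791,699 required, 3,792,354 in favor — approved.
Series B: a majority of 12054763 is 6027382; 6,027,382 required, 6,028,527 in favor — approved.
Series C: 4/5 of 60621 = 48496.80, rounded up to 48497; 48,497 required, 48,497 in favor — approved.

Approved — every class gave the required vote.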